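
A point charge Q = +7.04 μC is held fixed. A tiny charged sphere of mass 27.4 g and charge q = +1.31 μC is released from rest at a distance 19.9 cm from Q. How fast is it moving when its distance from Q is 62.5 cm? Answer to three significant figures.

Only the electrostatic force acts, so mechanical energy is conserved: ½mv² = U₁ − U₂ = kQq(1/r₁ − 1/r₂).
U₁ − U₂ = (8.99×10⁹ N·m²/C²)(7.04×10⁻⁶ C)(1.31×10⁻⁶ C)(1/0.199 − 1/0.625) = 0.284 J.
v = √(2·0.284/0.0274) = 4.55 m/s.

4.55 m/s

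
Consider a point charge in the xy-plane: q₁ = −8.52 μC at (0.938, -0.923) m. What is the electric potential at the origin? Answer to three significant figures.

-5.82×10⁴ V

Electric potential is a scalar, so the contributions from each charge add algebraically: V = Σ kqᵢ/rᵢ.
Distances from the field point to each charge: r₁ = 1.32 m.
V = k[(-8.52×10⁻⁶)/(1.32)] = -5.82×10⁴ V.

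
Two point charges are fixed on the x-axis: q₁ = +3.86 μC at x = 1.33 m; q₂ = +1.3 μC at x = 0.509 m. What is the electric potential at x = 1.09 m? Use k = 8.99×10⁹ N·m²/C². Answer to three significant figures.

1.65×10⁵ V

Electric potential is a scalar, so the contributions from each charge add algebraically: V = Σ kqᵢ/rᵢ.
Distances from the field point to each charge: r₁ = 0.240 m, r₂ = 0.581 m.
V = k[(3.86×10⁻⁶)/(0.240) + (1.30×10⁻⁶)/(0.581)] = 1.65×10⁵ V.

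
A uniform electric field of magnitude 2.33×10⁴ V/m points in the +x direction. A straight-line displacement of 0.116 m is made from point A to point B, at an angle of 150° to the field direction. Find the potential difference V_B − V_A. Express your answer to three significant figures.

Only the component of displacement along E changes the potential: ΔV = −E·d·cosθ.
ΔV = −(2.33×10⁴ V/m)(0.116 m)cos150° = 2340 V.

2340 V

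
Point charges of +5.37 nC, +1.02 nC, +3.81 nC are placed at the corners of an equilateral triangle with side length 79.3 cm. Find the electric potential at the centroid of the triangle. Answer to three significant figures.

200 V

Electric potential is a scalar, so the contributions from each charge add algebraically: V = Σ kqᵢ/rᵢ.
The distance from each vertex to the centroid is a/√3 = 0.458 m.
V = k[(5.37×10⁻⁹)/(0.458) + (1.02×10⁻⁹)/(0.458) + (3.81×10⁻⁹)/(0.458)] = 200 V.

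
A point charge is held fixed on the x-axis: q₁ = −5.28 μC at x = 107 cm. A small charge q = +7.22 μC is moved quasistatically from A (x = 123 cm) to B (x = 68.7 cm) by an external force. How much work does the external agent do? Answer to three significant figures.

1.25 J

For quasistatic motion the external work equals the change in potential energy: W_ext = qΔV = q(V_B − V_A).
At A: distance to the source charge is 0.160 m; V_A = kq₁/r = -2.97×10⁵ V.
At B: distance to the source charge is 0.383 m; V_B = kq₁/r = -1.24×10⁵ V.
ΔV = V_B − V_A = 1.73×10⁵ V.
W_ext = qΔV = (7.22×10⁻⁶ C)(1.73×10⁵ V) = 1.25 J.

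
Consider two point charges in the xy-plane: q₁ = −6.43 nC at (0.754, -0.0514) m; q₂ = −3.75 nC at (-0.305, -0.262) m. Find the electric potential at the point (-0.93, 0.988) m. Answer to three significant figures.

The total potential is the scalar sum of each charge's contribution, V = Σ kqᵢ/rᵢ.
Distances from the field point to each charge: r₁ = 1.98 m, r₂ = 1.40 m.
V = k[(-6.43×10⁻⁹)/(1.98) + (-3.75×10⁻⁹)/(1.40)] = -53.3 V.

-53.3 V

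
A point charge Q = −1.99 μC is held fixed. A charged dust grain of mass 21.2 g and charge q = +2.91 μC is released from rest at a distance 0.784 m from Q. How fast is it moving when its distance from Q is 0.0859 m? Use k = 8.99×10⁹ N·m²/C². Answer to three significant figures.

Only the electrostatic force acts, so mechanical energy is conserved: ½mv² = U₁ − U₂ = kQq(1/r₁ − 1/r₂).
U₁ − U₂ = (8.99×10⁹ N·m²/C²)(-1.99×10⁻⁶ C)(2.91×10⁻⁶ C)(1/0.784 − 1/0.0859) = 0.540 J.
v = √(2·0.540/0.0212) = 7.14 m/s.

7.14 m/s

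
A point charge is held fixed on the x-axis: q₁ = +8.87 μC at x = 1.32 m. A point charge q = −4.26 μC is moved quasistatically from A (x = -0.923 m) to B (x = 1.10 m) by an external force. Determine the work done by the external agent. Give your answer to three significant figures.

-1.39 J

For quasistatic motion the external work equals the change in potential energy: W_ext = qΔV = q(V_B − V_A).
At A: distance to the source charge is 2.24 m; V_A = kq₁/r = 3.56×10⁴ V.
At B: distance to the source charge is 0.220 m; V_B = kq₁/r = 3.62×10⁵ V.
ΔV = V_B − V_A = 3.27×10⁵ V.
W_ext = qΔV = (-4.26×10⁻⁶ C)(3.27×10⁵ V) = -1.39 J.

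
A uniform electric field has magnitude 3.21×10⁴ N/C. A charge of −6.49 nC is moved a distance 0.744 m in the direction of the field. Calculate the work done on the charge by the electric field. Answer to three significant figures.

-1.55×10⁻⁴ J

The potential change for a displacement 0.744 m in the direction of the field is ΔV = −Ed = -2.39×10⁴ V.
W_field = −qΔV = -1.55×10⁻⁴ J.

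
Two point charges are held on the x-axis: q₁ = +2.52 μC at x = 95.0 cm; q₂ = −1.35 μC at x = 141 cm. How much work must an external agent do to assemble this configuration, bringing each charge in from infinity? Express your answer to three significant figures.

The work to assemble the configuration equals its total potential energy, U = Σ kqᵢqⱼ/rᵢⱼ over all pairs.
Pair separations: r₁₂ = 0.460 m.
U = (-0.0665) = -0.0665 J.

-0.0665 J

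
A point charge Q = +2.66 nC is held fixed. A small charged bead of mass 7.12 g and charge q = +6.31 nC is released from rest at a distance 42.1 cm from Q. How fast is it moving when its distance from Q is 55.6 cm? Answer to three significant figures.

4.94×10⁻³ m/s

Only the electrostatic force acts, so mechanical energy is conserved: ½mv² = U₁ − U₂ = kQq(1/r₁ − 1/r₂).
U₁ − U₂ = (8.99×10⁹ N·m²/C²)(2.66×10⁻⁹ C)(6.31×10⁻⁹ C)(1/0.421 − 1/0.556) = 8.70×10⁻⁸ J.
v = √(2·8.70×10⁻⁸/7.12×10⁻³) = 4.94×10⁻³ m/s.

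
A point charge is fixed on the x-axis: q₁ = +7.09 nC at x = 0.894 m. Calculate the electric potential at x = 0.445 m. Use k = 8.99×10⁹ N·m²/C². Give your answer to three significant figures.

142 V

Electric potential is a scalar, so the contributions from each charge add algebraically: V = Σ kqᵢ/rᵢ.
V = k[(7.09×10⁻⁹)/(0.449)] = 142 V.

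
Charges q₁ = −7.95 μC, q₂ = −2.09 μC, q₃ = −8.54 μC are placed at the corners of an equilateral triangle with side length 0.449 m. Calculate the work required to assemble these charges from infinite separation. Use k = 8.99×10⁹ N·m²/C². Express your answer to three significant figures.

The work to assemble the configuration equals its total potential energy, U = Σ kqᵢqⱼ/rᵢⱼ over all pairs.
All three pair separations equal the side length, 0.449 m.
U = (0.333) + (1.36) + (0.357) = 2.05 J.

2.05 J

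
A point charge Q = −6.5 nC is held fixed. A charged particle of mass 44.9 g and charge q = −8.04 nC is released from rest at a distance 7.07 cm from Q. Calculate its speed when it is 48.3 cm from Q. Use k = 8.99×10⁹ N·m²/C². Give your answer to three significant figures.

0.0159 m/s

Only the electrostatic force acts, so mechanical energy is conserved: ½mv² = U₁ − U₂ = kQq(1/r₁ − 1/r₂).
U₁ − U₂ = (8.99×10⁹ N·m²/C²)(-6.50×10⁻⁹ C)(-8.04×10⁻⁹ C)(1/0.0707 − 1/0.483) = 5.67×10⁻⁶ J.
v = √(2·5.67×10⁻⁶/0.0449) = 0.0159 m/s.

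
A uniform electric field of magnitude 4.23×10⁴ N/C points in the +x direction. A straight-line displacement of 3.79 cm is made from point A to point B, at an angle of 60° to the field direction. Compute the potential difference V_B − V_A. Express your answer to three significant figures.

Only the component of displacement along E changes the potential: ΔV = −E·d·cosθ.
ΔV = −(4.23×10⁴ V/m)(0.0379 m)cos60° = -802 V.

-802 V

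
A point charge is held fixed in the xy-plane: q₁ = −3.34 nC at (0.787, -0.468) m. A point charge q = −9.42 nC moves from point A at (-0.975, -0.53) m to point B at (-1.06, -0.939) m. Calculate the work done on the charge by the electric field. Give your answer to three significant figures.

1.20×10⁻⁸ J

The work done by the electric force is W_field = −ΔU = −q(V_B − V_A) = q(V_A − V_B).
At A: distance to the source charge is 1.76 m; V_A = kq₁/r = -17.0 V.
At B: distance to the source charge is 1.91 m; V_B = kq₁/r = -15.8 V.
ΔV = V_B − V_A = 1.28 V.
W_field = −qΔV = −(-9.42×10⁻⁹ C)(1.28 V) = 1.20×10⁻⁸ J.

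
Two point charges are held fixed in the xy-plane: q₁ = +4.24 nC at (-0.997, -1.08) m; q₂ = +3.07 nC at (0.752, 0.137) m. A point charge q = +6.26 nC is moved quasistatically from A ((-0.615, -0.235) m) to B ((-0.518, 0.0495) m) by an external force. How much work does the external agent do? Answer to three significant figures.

For quasistatic motion the external work equals the change in potential energy: W_ext = qΔV = q(V_B − V_A).
At A: distances to the source charges are 0.927 m, 1.42 m; V_A = Σ kqᵢ/rᵢ = 60.6 V.
At B: distances to the source charges are 1.23 m, 1.27 m; V_B = Σ kqᵢ/rᵢ = 52.7 V.
ΔV = V_B − V_A = -7.84 V.
W_ext = qΔV = (6.26×10⁻⁹ C)(-7.84 V) = -4.91×10⁻⁸ J.

-4.91×10⁻⁸ J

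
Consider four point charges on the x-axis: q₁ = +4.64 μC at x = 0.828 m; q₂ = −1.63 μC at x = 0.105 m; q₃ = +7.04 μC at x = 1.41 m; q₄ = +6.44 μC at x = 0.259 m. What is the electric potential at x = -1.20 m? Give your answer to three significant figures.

7.33×10⁴ V

Electric potential is a scalar, so the contributions from each charge add algebraically: V = Σ kqᵢ/rᵢ.
Distances from the field point to each charge: r₁ = 2.03 m, r₂ = 1.30 m, r₃ = 2.61 m, r₄ = 1.46 m.
V = k[(4.64×10⁻⁶)/(2.03) + (-1.63×10⁻⁶)/(1.30) + (7.04×10⁻⁶)/(2.61) + (6.44×10⁻⁶)/(1.46)] = 7.33×10⁴ V.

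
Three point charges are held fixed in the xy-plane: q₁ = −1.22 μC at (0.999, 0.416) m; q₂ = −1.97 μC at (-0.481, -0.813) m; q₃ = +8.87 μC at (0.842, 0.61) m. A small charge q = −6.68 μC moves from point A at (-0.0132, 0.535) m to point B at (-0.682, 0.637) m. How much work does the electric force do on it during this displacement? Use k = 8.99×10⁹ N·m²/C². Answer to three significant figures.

The work done by the electric force is W_field = −ΔU = −q(V_B − V_A) = q(V_A − V_B).
At A: distances to the source charges are 1.02 m, 1.43 m, 0.858 m; V_A = Σ kqᵢ/rᵢ = 6.97×10⁴ V.
At B: distances to the source charges are 1.70 m, 1.46 m, 1.52 m; V_B = Σ kqᵢ/rᵢ = 3.37×10⁴ V.
ΔV = V_B − V_A = -3.60×10⁴ V.
W_field = −qΔV = −(-6.68×10⁻⁶ C)(-3.60×10⁴ V) = -0.240 J.

-0.240 J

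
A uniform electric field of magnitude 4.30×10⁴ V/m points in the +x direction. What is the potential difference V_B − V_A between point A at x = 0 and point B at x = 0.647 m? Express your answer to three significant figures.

In a uniform field, potential decreases in the direction of E: V_B − V_A = −E·Δx.
V_B − V_A = −(4.30×10⁴ V/m)(0.647 m) = -2.78×10⁴ V.

-2.78×10⁴ V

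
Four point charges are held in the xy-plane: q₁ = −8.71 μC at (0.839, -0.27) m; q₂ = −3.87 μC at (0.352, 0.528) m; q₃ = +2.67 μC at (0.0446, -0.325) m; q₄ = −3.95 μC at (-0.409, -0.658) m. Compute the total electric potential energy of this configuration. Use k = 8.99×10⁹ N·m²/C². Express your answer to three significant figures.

0.125 J

The work to assemble the configuration equals its total potential energy, U = Σ kqᵢqⱼ/rᵢⱼ over all pairs.
Pair separations: r₁₂ = 0.935 m, r₁₃ = 0.796 m, r₁₄ = 1.31 m, r₂₃ = 0.907 m, r₂₄ = 1.41 m, r₃₄ = 0.563 m.
Summing all 6 pair terms gives U = 0.125 J.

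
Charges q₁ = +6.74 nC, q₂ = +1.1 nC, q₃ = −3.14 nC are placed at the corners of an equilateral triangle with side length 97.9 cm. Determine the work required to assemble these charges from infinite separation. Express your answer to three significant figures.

The assembly work is the sum of pairwise potential energies, U = Σ_{i<j} kqᵢqⱼ/rᵢⱼ.
All three pair separations equal the side length, 0.979 m.
U = (6.81×10⁻⁸) + (-1.94×10⁻⁷) + (-3.17×10⁻⁸) = -1.58×10⁻⁷ J.

-1.58×10⁻⁷ J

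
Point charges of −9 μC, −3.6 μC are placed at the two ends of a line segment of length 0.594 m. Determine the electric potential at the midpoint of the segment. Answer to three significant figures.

-3.81×10⁵ V

The total potential is the scalar sum of each charge's contribution, V = Σ kqᵢ/rᵢ.
Each charge is 0.297 m from the midpoint.
V = k[(-9.00×10⁻⁶)/(0.297) + (-3.60×10⁻⁶)/(0.297)] = -3.81×10⁵ V.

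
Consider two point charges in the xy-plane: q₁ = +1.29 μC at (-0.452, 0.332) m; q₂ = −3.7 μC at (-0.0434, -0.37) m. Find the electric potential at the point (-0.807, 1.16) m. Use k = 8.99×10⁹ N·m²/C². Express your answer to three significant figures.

Electric potential is a scalar, so the contributions from each charge add algebraically: V = Σ kqᵢ/rᵢ.
Distances from the field point to each charge: r₁ = 0.901 m, r₂ = 1.71 m.
V = k[(1.29×10⁻⁶)/(0.901) + (-3.70×10⁻⁶)/(1.71)] = -6580 V.

-6580 V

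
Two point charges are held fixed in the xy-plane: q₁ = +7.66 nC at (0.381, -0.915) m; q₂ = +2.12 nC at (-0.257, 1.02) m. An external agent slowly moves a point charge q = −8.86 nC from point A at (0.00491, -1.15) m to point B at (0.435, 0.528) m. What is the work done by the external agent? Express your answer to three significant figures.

8.32×10⁻⁷ J

For quasistatic motion the external work equals the change in potential energy: W_ext = qΔV = q(V_B − V_A).
At A: distances to the source charges are 0.443 m, 2.19 m; V_A = Σ kqᵢ/rᵢ = 164 V.
At B: distances to the source charges are 1.44 m, 0.849 m; V_B = Σ kqᵢ/rᵢ = 70.1 V.
ΔV = V_B − V_A = -93.9 V.
W_ext = qΔV = (-8.86×10⁻⁹ C)(-93.9 V) = 8.32×10⁻⁷ J.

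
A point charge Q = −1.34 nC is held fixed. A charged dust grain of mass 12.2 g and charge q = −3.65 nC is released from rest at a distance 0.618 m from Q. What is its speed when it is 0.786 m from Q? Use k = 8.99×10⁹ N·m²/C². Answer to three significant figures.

Only the electrostatic force acts, so mechanical energy is conserved: ½mv² = U₁ − U₂ = kQq(1/r₁ − 1/r₂).
U₁ − U₂ = (8.99×10⁹ N·m²/C²)(-1.34×10⁻⁹ C)(-3.65×10⁻⁹ C)(1/0.618 − 1/0.786) = 1.52×10⁻⁸ J.
v = √(2·1.52×10⁻⁸/0.0122) = 1.58×10⁻³ m/s.

1.58×10⁻³ m/s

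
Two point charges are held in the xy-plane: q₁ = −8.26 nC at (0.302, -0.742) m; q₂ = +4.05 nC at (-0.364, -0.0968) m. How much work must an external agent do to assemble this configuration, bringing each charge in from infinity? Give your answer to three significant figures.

-3.24×10⁻⁷ J

The work to assemble the configuration equals its total potential energy, U = Σ kqᵢqⱼ/rᵢⱼ over all pairs.
Pair separations: r₁₂ = 0.927 m.
U = (-3.24×10⁻⁷) = -3.24×10⁻⁷ J.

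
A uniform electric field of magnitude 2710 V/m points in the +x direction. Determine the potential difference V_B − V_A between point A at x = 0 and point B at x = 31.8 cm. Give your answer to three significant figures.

-862 V

In a uniform field, potential decreases in the direction of E: V_B − V_A = −E·Δx.
V_B − V_A = −(2710 V/m)(0.318 m) = -862 V.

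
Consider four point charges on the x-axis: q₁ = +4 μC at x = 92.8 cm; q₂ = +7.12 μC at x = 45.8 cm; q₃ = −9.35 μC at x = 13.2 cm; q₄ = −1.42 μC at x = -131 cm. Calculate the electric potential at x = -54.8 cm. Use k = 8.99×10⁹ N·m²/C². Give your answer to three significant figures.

-5.24×10⁴ V

Electric potential is a scalar, so the contributions from each charge add algebraically: V = Σ kqᵢ/rᵢ.
Distances from the field point to each charge: r₁ = 1.48 m, r₂ = 1.01 m, r₃ = 0.680 m, r₄ = 0.762 m.
V = k[(4.00×10⁻⁶)/(1.48) + (7.12×10⁻⁶)/(1.01) + (-9.35×10⁻⁶)/(0.680) + (-1.42×10⁻⁶)/(0.762)] = -5.24×10⁴ V.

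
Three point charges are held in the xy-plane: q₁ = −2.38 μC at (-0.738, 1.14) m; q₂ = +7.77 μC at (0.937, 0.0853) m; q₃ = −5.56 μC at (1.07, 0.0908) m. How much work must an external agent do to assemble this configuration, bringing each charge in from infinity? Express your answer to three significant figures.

The assembly work is the sum of pairwise potential energies, U = Σ_{i<j} kqᵢqⱼ/rᵢⱼ.
Pair separations: r₁₂ = 1.98 m, r₁₃ = 2.09 m, r₂₃ = 0.133 m.
U = (-0.0840) + (0.0569) + (-2.92) = -2.94 J.

-2.94 J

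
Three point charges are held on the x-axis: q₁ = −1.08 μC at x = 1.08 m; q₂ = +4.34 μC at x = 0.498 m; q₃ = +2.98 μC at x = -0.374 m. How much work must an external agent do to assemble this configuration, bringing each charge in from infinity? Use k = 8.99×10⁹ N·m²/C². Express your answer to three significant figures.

0.0410 J

The work to assemble the configuration equals its total potential energy, U = Σ kqᵢqⱼ/rᵢⱼ over all pairs.
Pair separations: r₁₂ = 0.582 m, r₁₃ = 1.45 m, r₂₃ = 0.872 m.
U = (-0.0724) + (-0.0199) + (0.133) = 0.0410 J.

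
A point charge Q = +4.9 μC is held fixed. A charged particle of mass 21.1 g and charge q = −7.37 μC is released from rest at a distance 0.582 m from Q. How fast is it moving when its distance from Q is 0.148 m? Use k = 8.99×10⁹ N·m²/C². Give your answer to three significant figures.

12.5 m/s

Only the electrostatic force acts, so mechanical energy is conserved: ½mv² = U₁ − U₂ = kQq(1/r₁ − 1/r₂).
U₁ − U₂ = (8.99×10⁹ N·m²/C²)(4.90×10⁻⁶ C)(-7.37×10⁻⁶ C)(1/0.582 − 1/0.148) = 1.64 J.
v = √(2·1.64/0.0211) = 12.5 m/s.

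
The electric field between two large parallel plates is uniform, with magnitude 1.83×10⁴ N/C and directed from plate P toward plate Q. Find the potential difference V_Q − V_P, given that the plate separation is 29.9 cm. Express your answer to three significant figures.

In a uniform field, potential decreases in the direction of E: ΔV = −E·d for a displacement d parallel to E.
Going from P to Q is a displacement of 29.9 cm along the field, so V_Q − V_P = −Ed = -5470 V.

-5470 V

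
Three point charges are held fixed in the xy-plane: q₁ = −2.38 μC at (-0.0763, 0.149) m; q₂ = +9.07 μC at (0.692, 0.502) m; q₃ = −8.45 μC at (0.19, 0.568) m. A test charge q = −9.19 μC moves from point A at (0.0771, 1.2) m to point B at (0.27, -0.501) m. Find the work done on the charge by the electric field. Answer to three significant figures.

0.237 J

The work done by the electric force is W_field = −ΔU = −q(V_B − V_A) = q(V_A − V_B).
At A: distances to the source charges are 1.06 m, 0.930 m, 0.642 m; V_A = Σ kqᵢ/rᵢ = -5.08×10⁴ V.
At B: distances to the source charges are 0.736 m, 1.09 m, 1.07 m; V_B = Σ kqᵢ/rᵢ = -2.50×10⁴ V.
ΔV = V_B − V_A = 2.58×10⁴ V.
W_field = −qΔV = −(-9.19×10⁻⁶ C)(2.58×10⁴ V) = 0.237 J.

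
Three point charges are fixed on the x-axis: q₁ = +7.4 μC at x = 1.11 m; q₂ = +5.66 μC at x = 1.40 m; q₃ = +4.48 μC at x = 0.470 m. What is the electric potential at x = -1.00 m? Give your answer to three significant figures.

Electric potential is a scalar, so the contributions from each charge add algebraically: V = Σ kqᵢ/rᵢ.
Distances from the field point to each charge: r₁ = 2.11 m, r₂ = 2.40 m, r₃ = 1.47 m.
V = k[(7.40×10⁻⁶)/(2.11) + (5.66×10⁻⁶)/(2.40) + (4.48×10⁻⁶)/(1.47)] = 8.01×10⁴ V.

8.01×10⁴ V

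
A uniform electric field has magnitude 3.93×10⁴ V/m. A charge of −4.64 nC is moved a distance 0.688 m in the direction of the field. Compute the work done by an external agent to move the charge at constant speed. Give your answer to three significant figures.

The potential change for a displacement 0.688 m in the direction of the field is ΔV = −Ed = -2.70×10⁴ V.
W_ext = qΔV = 1.25×10⁻⁴ J.

1.25×10⁻⁴ J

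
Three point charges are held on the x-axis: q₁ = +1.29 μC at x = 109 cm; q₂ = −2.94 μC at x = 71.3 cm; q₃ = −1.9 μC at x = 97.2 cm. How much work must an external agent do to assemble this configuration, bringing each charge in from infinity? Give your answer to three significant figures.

-0.0833 J

The work to assemble the configuration equals its total potential energy, U = Σ kqᵢqⱼ/rᵢⱼ over all pairs.
Pair separations: r₁₂ = 0.377 m, r₁₃ = 0.118 m, r₂₃ = 0.259 m.
U = (-0.0904) + (-0.187) + (0.194) = -0.0833 J.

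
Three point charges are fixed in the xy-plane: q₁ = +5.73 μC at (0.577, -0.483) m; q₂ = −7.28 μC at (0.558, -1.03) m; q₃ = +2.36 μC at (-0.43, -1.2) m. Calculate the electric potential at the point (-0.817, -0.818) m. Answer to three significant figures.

Electric potential is a scalar, so the contributions from each charge add algebraically: V = Σ kqᵢ/rᵢ.
Distances from the field point to each charge: r₁ = 1.43 m, r₂ = 1.39 m, r₃ = 0.544 m.
V = k[(5.73×10⁻⁶)/(1.43) + (-7.28×10⁻⁶)/(1.39) + (2.36×10⁻⁶)/(0.544)] = 2.79×10⁴ V.

2.79×10⁴ V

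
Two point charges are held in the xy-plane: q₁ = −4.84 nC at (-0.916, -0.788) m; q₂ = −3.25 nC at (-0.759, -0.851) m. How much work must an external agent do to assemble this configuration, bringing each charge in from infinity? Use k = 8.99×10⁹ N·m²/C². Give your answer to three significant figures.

The work to assemble the configuration equals its total potential energy, U = Σ kqᵢqⱼ/rᵢⱼ over all pairs.
Pair separations: r₁₂ = 0.169 m.
U = (8.36×10⁻⁷) = 8.36×10⁻⁷ J.

8.36×10⁻⁷ J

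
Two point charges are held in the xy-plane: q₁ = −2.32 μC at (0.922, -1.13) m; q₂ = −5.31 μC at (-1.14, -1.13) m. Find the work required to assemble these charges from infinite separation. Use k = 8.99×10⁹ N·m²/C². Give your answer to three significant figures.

0.0537 J

The work to assemble the configuration equals its total potential energy, U = Σ kqᵢqⱼ/rᵢⱼ over all pairs.
Pair separations: r₁₂ = 2.06 m.
U = (0.0537) = 0.0537 J.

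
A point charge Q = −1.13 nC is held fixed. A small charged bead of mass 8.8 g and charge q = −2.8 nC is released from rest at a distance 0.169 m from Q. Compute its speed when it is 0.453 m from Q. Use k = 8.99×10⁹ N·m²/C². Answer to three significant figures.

Only the electrostatic force acts, so mechanical energy is conserved: ½mv² = U₁ − U₂ = kQq(1/r₁ − 1/r₂).
U₁ − U₂ = (8.99×10⁹ N·m²/C²)(-1.13×10⁻⁹ C)(-2.80×10⁻⁹ C)(1/0.169 − 1/0.453) = 1.06×10⁻⁷ J.
v = √(2·1.06×10⁻⁷/8.80×10⁻³) = 4.90×10⁻³ m/s.

4.90×10⁻³ m/s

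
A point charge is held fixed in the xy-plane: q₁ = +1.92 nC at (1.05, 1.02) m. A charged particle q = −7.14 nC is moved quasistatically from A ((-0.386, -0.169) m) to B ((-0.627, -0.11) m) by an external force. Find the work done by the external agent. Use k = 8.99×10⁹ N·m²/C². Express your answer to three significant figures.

5.16×10⁻⁹ J

For quasistatic motion the external work equals the change in potential energy: W_ext = qΔV = q(V_B − V_A).
At A: distance to the source charge is 1.86 m; V_A = kq₁/r = 9.26 V.
At B: distance to the source charge is 2.02 m; V_B = kq₁/r = 8.54 V.
ΔV = V_B − V_A = -0.723 V.
W_ext = qΔV = (-7.14×10⁻⁹ C)(-0.723 V) = 5.16×10⁻⁹ J.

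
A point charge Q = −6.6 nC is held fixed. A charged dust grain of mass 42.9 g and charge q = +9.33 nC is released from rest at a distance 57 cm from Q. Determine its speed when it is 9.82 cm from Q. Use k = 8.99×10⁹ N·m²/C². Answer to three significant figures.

0.0147 m/s

Only the electrostatic force acts, so mechanical energy is conserved: ½mv² = U₁ − U₂ = kQq(1/r₁ − 1/r₂).
U₁ − U₂ = (8.99×10⁹ N·m²/C²)(-6.60×10⁻⁹ C)(9.33×10⁻⁹ C)(1/0.570 − 1/0.0982) = 4.67×10⁻⁶ J.
v = √(2·4.67×10⁻⁶/0.0429) = 0.0147 m/s.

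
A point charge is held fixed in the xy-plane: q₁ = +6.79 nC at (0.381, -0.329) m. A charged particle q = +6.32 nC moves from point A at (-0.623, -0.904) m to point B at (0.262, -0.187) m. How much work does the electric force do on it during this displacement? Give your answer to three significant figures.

-1.75×10⁻⁶ J

The work done by the electric force is W_field = −ΔU = −q(V_B − V_A) = q(V_A − V_B).
At A: distance to the source charge is 1.16 m; V_A = kq₁/r = 52.8 V.
At B: distance to the source charge is 0.185 m; V_B = kq₁/r = 329 V.
ΔV = V_B − V_A = 277 V.
W_field = −qΔV = −(6.32×10⁻⁹ C)(277 V) = -1.75×10⁻⁶ J.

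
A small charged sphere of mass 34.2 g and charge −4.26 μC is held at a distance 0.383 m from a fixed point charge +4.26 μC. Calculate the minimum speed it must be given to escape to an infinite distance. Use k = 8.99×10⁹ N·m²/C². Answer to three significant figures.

4.99 m/s

To just escape, total mechanical energy must reach zero at infinity: ½mv²_min + U = 0, so ½mv²_min = −U = |kQq|/r.
|U| = |kQq|/r = (8.99×10⁹ N·m²/C²)(4.26×10⁻⁶)(4.26×10⁻⁶)/(0.383) = 0.426 J.
v_min = √(2|U|/m) = √(2·0.426/0.0342) = 4.99 m/s.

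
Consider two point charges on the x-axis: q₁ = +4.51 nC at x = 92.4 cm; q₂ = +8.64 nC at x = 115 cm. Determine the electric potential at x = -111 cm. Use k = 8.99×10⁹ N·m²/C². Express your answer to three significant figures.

The total potential is the scalar sum of each charge's contribution, V = Σ kqᵢ/rᵢ.
Distances from the field point to each charge: r₁ = 2.03 m, r₂ = 2.26 m.
V = k[(4.51×10⁻⁹)/(2.03) + (8.64×10⁻⁹)/(2.26)] = 54.3 V.

54.3 V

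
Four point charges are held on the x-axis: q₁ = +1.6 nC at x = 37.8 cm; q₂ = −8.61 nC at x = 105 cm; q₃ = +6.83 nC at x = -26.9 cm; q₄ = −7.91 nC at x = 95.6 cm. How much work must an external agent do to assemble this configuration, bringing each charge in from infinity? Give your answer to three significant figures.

The assembly work is the sum of pairwise potential energies, U = Σ_{i<j} kqᵢqⱼ/rᵢⱼ.
Pair separations: r₁₂ = 0.672 m, r₁₃ = 0.647 m, r₁₄ = 0.578 m, r₂₃ = 1.32 m, r₂₄ = 0.0940 m, r₃₄ = 1.22 m.
Summing all 6 pair terms gives U = 5.49×10⁻⁶ J.

5.49×10⁻⁶ J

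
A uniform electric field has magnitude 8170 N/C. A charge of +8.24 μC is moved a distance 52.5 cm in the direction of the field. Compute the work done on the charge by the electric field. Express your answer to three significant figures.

0.0353 J

The potential change for a displacement 52.5 cm in the direction of the field is ΔV = −Ed = -4290 V.
W_field = −qΔV = 0.0353 J.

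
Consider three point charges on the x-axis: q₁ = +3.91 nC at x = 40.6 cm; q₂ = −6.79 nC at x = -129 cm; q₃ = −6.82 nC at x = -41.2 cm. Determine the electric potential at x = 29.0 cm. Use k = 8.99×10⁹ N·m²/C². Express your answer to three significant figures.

177 V

The total potential is the scalar sum of each charge's contribution, V = Σ kqᵢ/rᵢ.
Distances from the field point to each charge: r₁ = 0.116 m, r₂ = 1.58 m, r₃ = 0.702 m.
V = k[(3.91×10⁻⁹)/(0.116) + (-6.79×10⁻⁹)/(1.58) + (-6.82×10⁻⁹)/(0.702)] = 177 V.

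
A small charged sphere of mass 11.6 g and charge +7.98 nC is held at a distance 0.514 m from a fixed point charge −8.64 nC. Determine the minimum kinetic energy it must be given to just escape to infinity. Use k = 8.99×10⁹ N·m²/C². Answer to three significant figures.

To just escape, total mechanical energy must reach zero at infinity: ½mv²_min + U = 0, so ½mv²_min = −U = |kQq|/r.
|U| = |kQq|/r = (8.99×10⁹ N·m²/C²)(8.64×10⁻⁹)(7.98×10⁻⁹)/(0.514) = 1.21×10⁻⁶ J.

1.21×10⁻⁶ J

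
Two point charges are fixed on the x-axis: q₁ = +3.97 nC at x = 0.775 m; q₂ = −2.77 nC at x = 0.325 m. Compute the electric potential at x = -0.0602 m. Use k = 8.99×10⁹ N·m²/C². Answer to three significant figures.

-21.9 V

The total potential is the scalar sum of each charge's contribution, V = Σ kqᵢ/rᵢ.
Distances from the field point to each charge: r₁ = 0.835 m, r₂ = 0.385 m.
V = k[(3.97×10⁻⁹)/(0.835) + (-2.77×10⁻⁹)/(0.385)] = -21.9 V.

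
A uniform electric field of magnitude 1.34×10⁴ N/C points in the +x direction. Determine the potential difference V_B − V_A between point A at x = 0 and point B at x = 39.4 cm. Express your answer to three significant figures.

In a uniform field, potential decreases in the direction of E: V_B − V_A = −E·Δx.
V_B − V_A = −(1.34×10⁴ V/m)(0.394 m) = -5280 V.

-5280 V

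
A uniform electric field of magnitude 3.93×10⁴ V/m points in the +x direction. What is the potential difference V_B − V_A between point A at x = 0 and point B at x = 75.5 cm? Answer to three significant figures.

In a uniform field, potential decreases in the direction of E: V_B − V_A = −E·Δx.
V_B − V_A = −(3.93×10⁴ V/m)(0.755 m) = -2.97×10⁴ V.

-2.97×10⁴ V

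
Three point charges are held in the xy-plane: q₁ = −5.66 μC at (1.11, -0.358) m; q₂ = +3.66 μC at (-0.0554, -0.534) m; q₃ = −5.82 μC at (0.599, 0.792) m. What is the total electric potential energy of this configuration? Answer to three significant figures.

-0.0522 J

The assembly work is the sum of pairwise potential energies, U = Σ_{i<j} kqᵢqⱼ/rᵢⱼ.
Pair separations: r₁₂ = 1.18 m, r₁₃ = 1.26 m, r₂₃ = 1.48 m.
U = (-0.158) + (0.235) + (-0.130) = -0.0522 J.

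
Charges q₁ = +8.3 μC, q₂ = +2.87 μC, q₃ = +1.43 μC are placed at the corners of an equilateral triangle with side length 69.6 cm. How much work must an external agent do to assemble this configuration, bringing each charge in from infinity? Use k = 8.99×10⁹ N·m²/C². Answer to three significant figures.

The work to assemble the configuration equals its total potential energy, U = Σ kqᵢqⱼ/rᵢⱼ over all pairs.
All three pair separations equal the side length, 0.696 m.
U = (0.308) + (0.153) + (0.0530) = 0.514 J.

0.514 J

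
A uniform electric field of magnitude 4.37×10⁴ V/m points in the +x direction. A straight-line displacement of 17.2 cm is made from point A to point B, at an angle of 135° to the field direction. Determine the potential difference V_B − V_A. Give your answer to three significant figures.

5310 V

Only the component of displacement along E changes the potential: ΔV = −E·d·cosθ.
ΔV = −(4.37×10⁴ V/m)(0.172 m)cos135° = 5310 V.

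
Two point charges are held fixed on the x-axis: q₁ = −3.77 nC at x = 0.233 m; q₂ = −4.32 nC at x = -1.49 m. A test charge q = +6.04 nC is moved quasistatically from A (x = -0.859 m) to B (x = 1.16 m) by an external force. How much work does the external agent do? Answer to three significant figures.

For quasistatic motion the external work equals the change in potential energy: W_ext = qΔV = q(V_B − V_A).
At A: distances to the source charges are 1.09 m, 0.631 m; V_A = Σ kqᵢ/rᵢ = -92.6 V.
At B: distances to the source charges are 0.927 m, 2.65 m; V_B = Σ kqᵢ/rᵢ = -51.2 V.
ΔV = V_B − V_A = 41.4 V.
W_ext = qΔV = (6.04×10⁻⁹ C)(41.4 V) = 2.50×10⁻⁷ J.

2.50×10⁻⁷ J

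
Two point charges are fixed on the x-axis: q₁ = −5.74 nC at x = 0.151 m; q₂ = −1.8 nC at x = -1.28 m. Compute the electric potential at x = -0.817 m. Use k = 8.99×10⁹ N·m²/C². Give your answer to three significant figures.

The total potential is the scalar sum of each charge's contribution, V = Σ kqᵢ/rᵢ.
Distances from the field point to each charge: r₁ = 0.968 m, r₂ = 0.463 m.
V = k[(-5.74×10⁻⁹)/(0.968) + (-1.80×10⁻⁹)/(0.463)] = -88.3 V.

-88.3 V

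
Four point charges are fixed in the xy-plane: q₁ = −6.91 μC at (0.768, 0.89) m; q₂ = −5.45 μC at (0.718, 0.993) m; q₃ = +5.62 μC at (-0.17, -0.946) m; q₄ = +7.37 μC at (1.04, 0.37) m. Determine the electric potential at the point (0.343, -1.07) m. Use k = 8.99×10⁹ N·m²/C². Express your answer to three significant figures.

8.28×10⁴ V

The total potential is the scalar sum of each charge's contribution, V = Σ kqᵢ/rᵢ.
Distances from the field point to each charge: r₁ = 2.01 m, r₂ = 2.10 m, r₃ = 0.528 m, r₄ = 1.60 m.
V = k[(-6.91×10⁻⁶)/(2.01) + (-5.45×10⁻⁶)/(2.10) + (5.62×10⁻⁶)/(0.528) + (7.37×10⁻⁶)/(1.60)] = 8.28×10⁴ V.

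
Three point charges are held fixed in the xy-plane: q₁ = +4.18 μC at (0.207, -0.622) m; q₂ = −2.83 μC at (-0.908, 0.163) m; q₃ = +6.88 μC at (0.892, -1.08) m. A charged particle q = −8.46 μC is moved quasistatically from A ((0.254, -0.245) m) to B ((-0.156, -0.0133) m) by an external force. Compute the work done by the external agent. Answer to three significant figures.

For quasistatic motion the external work equals the change in potential energy: W_ext = qΔV = q(V_B − V_A).
At A: distances to the source charges are 0.380 m, 1.23 m, 1.05 m; V_A = Σ kqᵢ/rᵢ = 1.37×10⁵ V.
At B: distances to the source charges are 0.709 m, 0.772 m, 1.50 m; V_B = Σ kqᵢ/rᵢ = 6.14×10⁴ V.
ΔV = V_B − V_A = -7.57×10⁴ V.
W_ext = qΔV = (-8.46×10⁻⁶ C)(-7.57×10⁴ V) = 0.640 J.

0.640 J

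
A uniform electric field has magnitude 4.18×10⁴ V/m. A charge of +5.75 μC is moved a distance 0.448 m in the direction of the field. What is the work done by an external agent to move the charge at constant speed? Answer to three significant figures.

The potential change for a displacement 0.448 m in the direction of the field is ΔV = −Ed = -1.87×10⁴ V.
W_ext = qΔV = -0.108 J.

-0.108 J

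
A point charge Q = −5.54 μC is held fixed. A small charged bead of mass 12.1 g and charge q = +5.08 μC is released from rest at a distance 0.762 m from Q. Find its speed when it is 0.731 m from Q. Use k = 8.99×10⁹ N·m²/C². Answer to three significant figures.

Only the electrostatic force acts, so mechanical energy is conserved: ½mv² = U₁ − U₂ = kQq(1/r₁ − 1/r₂).
U₁ − U₂ = (8.99×10⁹ N·m²/C²)(-5.54×10⁻⁶ C)(5.08×10⁻⁶ C)(1/0.762 − 1/0.731) = 0.0141 J.
v = √(2·0.0141/0.0121) = 1.53 m/s.

1.53 m/s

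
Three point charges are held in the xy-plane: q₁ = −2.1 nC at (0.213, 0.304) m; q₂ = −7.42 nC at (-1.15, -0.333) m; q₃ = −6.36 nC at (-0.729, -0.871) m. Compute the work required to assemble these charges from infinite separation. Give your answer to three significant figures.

The assembly work is the sum of pairwise potential energies, U = Σ_{i<j} kqᵢqⱼ/rᵢⱼ.
Pair separations: r₁₂ = 1.50 m, r₁₃ = 1.51 m, r₂₃ = 0.683 m.
U = (9.31×10⁻⁸) + (7.97×10⁻⁸) + (6.21×10⁻⁷) = 7.94×10⁻⁷ J.

7.94×10⁻⁷ J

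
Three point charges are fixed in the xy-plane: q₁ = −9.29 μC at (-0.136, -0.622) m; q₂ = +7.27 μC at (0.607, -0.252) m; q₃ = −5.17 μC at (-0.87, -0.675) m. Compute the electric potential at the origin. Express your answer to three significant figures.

-7.39×10⁴ V

The total potential is the scalar sum of each charge's contribution, V = Σ kqᵢ/rᵢ.
Distances from the field point to each charge: r₁ = 0.637 m, r₂ = 0.657 m, r₃ = 1.10 m.
V = k[(-9.29×10⁻⁶)/(0.637) + (7.27×10⁻⁶)/(0.657) + (-5.17×10⁻⁶)/(1.10)] = -7.39×10⁴ V.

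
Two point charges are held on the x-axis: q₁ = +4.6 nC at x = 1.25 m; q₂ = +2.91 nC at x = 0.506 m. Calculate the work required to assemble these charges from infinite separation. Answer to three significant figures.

The work to assemble the configuration equals its total potential energy, U = Σ kqᵢqⱼ/rᵢⱼ over all pairs.
Pair separations: r₁₂ = 0.744 m.
U = (1.62×10⁻⁷) = 1.62×10⁻⁷ J.

1.62×10⁻⁷ J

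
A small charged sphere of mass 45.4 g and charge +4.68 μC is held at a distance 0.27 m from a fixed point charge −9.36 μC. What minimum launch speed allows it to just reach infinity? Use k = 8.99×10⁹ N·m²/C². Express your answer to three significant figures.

To just escape, total mechanical energy must reach zero at infinity: ½mv²_min + U = 0, so ½mv²_min = −U = |kQq|/r.
|U| = |kQq|/r = (8.99×10⁹ N·m²/C²)(9.36×10⁻⁶)(4.68×10⁻⁶)/(0.270) = 1.46 J.
v_min = √(2|U|/m) = √(2·1.46/0.0454) = 8.02 m/s.

8.02 m/s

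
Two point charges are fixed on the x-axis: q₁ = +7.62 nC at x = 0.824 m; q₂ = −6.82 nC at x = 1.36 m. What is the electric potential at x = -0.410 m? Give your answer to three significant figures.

20.9 V

Electric potential is a scalar, so the contributions from each charge add algebraically: V = Σ kqᵢ/rᵢ.
Distances from the field point to each charge: r₁ = 1.23 m, r₂ = 1.77 m.
V = k[(7.62×10⁻⁹)/(1.23) + (-6.82×10⁻⁹)/(1.77)] = 20.9 V.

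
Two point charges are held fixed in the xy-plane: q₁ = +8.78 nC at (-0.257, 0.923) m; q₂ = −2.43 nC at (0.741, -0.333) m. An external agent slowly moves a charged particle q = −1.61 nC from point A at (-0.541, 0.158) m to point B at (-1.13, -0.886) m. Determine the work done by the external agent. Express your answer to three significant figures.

8.49×10⁻⁸ J

For quasistatic motion the external work equals the change in potential energy: W_ext = qΔV = q(V_B − V_A).
At A: distances to the source charges are 0.816 m, 1.37 m; V_A = Σ kqᵢ/rᵢ = 80.8 V.
At B: distances to the source charges are 2.01 m, 1.95 m; V_B = Σ kqᵢ/rᵢ = 28.1 V.
ΔV = V_B − V_A = -52.7 V.
W_ext = qΔV = (-1.61×10⁻⁹ C)(-52.7 V) = 8.49×10⁻⁸ J.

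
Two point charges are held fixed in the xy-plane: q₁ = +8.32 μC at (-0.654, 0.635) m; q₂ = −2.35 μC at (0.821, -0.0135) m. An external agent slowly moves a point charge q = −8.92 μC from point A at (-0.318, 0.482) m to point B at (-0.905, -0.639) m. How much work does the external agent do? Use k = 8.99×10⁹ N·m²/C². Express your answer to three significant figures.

For quasistatic motion the external work equals the change in potential energy: W_ext = qΔV = q(V_B − V_A).
At A: distances to the source charges are 0.369 m, 1.24 m; V_A = Σ kqᵢ/rᵢ = 1.86×10⁵ V.
At B: distances to the source charges are 1.30 m, 1.84 m; V_B = Σ kqᵢ/rᵢ = 4.61×10⁴ V.
ΔV = V_B − V_A = -1.39×10⁵ V.
W_ext = qΔV = (-8.92×10⁻⁶ C)(-1.39×10⁵ V) = 1.24 J.

1.24 J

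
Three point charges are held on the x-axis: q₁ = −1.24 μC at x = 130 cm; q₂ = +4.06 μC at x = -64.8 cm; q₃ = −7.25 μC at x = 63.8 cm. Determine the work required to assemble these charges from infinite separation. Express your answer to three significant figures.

The assembly work is the sum of pairwise potential energies, U = Σ_{i<j} kqᵢqⱼ/rᵢⱼ.
Pair separations: r₁₂ = 1.95 m, r₁₃ = 0.662 m, r₂₃ = 1.29 m.
U = (-0.0232) + (0.122) + (-0.206) = -0.107 J.

-0.107 J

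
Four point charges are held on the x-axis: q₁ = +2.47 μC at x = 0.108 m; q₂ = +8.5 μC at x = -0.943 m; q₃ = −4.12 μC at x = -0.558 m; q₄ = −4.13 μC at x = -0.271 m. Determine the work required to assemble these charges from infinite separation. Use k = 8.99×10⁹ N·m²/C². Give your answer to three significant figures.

-0.954 J

The assembly work is the sum of pairwise potential energies, U = Σ_{i<j} kqᵢqⱼ/rᵢⱼ.
Pair separations: r₁₂ = 1.05 m, r₁₃ = 0.666 m, r₁₄ = 0.379 m, r₂₃ = 0.385 m, r₂₄ = 0.672 m, r₃₄ = 0.287 m.
Summing all 6 pair terms gives U = -0.954 J.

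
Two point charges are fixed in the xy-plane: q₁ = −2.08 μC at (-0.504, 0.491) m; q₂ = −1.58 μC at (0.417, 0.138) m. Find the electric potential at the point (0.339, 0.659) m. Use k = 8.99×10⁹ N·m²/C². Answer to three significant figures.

-4.87×10⁴ V

Electric potential is a scalar, so the contributions from each charge add algebraically: V = Σ kqᵢ/rᵢ.
Distances from the field point to each charge: r₁ = 0.860 m, r₂ = 0.527 m.
V = k[(-2.08×10⁻⁶)/(0.860) + (-1.58×10⁻⁶)/(0.527)] = -4.87×10⁴ V.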